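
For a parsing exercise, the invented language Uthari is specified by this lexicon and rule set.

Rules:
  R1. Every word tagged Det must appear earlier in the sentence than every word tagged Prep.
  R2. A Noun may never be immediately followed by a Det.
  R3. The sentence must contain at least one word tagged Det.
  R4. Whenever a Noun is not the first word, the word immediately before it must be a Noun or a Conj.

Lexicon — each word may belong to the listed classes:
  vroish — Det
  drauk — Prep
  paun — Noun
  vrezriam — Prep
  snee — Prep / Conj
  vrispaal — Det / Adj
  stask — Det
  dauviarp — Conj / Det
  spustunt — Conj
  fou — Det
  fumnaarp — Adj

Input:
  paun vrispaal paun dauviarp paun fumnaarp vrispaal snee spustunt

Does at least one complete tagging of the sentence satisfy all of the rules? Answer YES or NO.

NO

Candidates per position — 1:paun {Noun}; 2:vrispaal {Det,Adj}; 3:paun {Noun}; 4:dauviarp {Conj,Det}; 5:paun {Noun}; 6:fumnaarp {Adj}; 7:vrispaal {Det,Adj}; 8:snee {Prep,Conj}; 9:spustunt {Conj}.
Rule 4 cannot be satisfied by any choice of tags from the lexicon.
So there is no consistent tagging.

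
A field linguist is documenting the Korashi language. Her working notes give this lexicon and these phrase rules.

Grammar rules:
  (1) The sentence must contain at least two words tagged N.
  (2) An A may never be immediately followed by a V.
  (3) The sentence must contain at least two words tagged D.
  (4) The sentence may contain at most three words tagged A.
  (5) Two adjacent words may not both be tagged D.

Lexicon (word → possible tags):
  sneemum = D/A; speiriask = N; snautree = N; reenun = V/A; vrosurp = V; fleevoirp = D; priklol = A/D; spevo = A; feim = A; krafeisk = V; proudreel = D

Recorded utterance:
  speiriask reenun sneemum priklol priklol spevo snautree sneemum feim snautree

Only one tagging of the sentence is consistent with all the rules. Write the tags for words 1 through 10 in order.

N V D A D A N D A N

Candidates per position — 1:speiriask {N}; 2:reenun {V,A}; 3:sneemum {D,A}; 4:priklol {A,D}; 5:priklol {A,D}; 6:spevo {A}; 7:snautree {N}; 8:sneemum {D,A}; 9:feim {A}; 10:snautree {N}.
The remaining ambiguous positions (2, 3, 4, 5, 8) are resolved jointly — only one combination satisfies every rule.
So the tagging must be: N V D A D A N D A N.
Rule-by-rule: rule 1 satisfied; rule 2 satisfied; rule 3 satisfied; rule 4 satisfied; rule 5 satisfied.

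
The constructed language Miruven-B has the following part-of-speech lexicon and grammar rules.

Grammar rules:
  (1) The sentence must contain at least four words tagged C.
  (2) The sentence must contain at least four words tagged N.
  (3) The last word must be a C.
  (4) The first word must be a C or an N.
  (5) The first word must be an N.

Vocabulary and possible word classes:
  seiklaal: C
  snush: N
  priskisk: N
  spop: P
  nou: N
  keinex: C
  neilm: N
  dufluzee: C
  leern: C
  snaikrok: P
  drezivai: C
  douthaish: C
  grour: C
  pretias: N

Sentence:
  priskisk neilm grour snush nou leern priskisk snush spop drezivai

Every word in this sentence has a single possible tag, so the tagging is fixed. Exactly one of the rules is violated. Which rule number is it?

1

Fixed tagging: N N C N N C N N P C.
Checking each rule: R1 fail, R2 pass, R3 pass, R4 pass, R5 pass.
Only rule 1 fails.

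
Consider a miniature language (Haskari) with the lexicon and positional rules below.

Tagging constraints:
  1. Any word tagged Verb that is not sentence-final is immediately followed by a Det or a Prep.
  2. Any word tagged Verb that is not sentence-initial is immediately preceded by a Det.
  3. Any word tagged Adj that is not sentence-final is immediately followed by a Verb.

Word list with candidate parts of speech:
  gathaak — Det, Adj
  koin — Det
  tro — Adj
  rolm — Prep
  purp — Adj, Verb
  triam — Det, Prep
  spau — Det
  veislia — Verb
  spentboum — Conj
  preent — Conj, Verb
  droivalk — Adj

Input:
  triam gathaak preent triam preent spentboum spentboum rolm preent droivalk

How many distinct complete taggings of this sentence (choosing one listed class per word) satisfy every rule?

Candidates per position — 1:triam {Det,Prep}; 2:gathaak {Det,Adj}; 3:preent {Conj,Verb}; 4:triam {Det,Prep}; 5:preent {Conj,Verb}; 6:spentboum {Conj}; 7:spentboum {Conj}; 8:rolm {Prep}; 9:preent {Conj,Verb}; 10:droivalk {Adj}.
There are 64 candidate sequences in total.
Checking each against the rules leaves 8 sequences.
Count = 8.

8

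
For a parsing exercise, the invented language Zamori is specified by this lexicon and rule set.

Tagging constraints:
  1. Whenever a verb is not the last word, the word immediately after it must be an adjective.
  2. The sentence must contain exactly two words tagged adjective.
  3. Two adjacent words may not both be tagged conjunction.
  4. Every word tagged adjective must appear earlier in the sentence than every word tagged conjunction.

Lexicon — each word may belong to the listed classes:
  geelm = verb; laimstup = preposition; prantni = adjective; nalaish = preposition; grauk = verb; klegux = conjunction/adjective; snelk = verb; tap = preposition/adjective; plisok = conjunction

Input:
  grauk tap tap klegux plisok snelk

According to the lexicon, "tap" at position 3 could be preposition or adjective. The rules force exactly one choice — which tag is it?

preposition

Candidates per position — 1:grauk {verb}; 2:tap {preposition,adjective}; 3:tap {preposition,adjective}; 4:klegux {conjunction,adjective}; 5:plisok {conjunction}; 6:snelk {verb}.
Position 2: preposition is ruled out by rule 1; that leaves adjective.
Position 4: conjunction is ruled out by rule 3; that leaves adjective.
Position 3: adjective is ruled out by rule 2; that leaves preposition.
So the tagging must be: verb adjective preposition adjective conjunction verb.
Checking: rule 1 ✓; rule 2 ✓; rule 3 ✓; rule 4 ✓.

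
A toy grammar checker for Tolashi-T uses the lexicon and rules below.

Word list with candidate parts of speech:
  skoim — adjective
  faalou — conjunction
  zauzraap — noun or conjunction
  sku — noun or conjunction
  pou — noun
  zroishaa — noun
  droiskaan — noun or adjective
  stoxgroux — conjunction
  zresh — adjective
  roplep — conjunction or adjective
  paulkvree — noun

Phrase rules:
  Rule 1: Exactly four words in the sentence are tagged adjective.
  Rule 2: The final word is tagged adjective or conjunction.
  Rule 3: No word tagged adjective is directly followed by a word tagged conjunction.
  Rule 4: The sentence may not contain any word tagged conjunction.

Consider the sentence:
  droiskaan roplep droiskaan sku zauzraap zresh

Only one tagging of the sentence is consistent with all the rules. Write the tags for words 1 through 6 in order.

Candidates per position — 1:droiskaan {noun,adjective}; 2:roplep {conjunction,adjective}; 3:droiskaan {noun,adjective}; 4:sku {noun,conjunction}; 5:zauzraap {noun,conjunction}; 6:zresh {adjective}.
Word 1 cannot be noun — rule 1 would then fail for every completion. It is adjective.
Word 2 cannot be conjunction — rule 1 would then fail for every completion. It is adjective.
Word 3 cannot be noun — rule 1 would then fail for every completion. It is adjective.
Word 4 cannot be conjunction — rule 3 would then fail for every completion. It is noun.
Word 5 cannot be conjunction — rule 4 would then fail for every completion. It is noun.
The unique satisfying tagging is: adjective adjective adjective noun noun adjective.
Rule-by-rule: rule 1 holds; rule 2 holds; rule 3 holds; rule 4 holds.

adjective adjective adjective noun noun adjective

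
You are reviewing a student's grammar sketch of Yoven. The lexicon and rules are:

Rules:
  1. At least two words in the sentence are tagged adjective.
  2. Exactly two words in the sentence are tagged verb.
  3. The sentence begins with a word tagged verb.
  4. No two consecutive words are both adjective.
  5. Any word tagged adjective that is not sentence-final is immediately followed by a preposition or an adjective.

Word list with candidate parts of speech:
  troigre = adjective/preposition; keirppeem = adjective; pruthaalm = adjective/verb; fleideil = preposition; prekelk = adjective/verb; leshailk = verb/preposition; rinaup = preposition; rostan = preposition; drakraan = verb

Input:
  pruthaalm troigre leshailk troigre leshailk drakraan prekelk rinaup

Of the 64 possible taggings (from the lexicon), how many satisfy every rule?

Candidates per position — 1:pruthaalm {adjective,verb}; 2:troigre {adjective,preposition}; 3:leshailk {verb,preposition}; 4:troigre {adjective,preposition}; 5:leshailk {verb,preposition}; 6:drakraan {verb}; 7:prekelk {adjective,verb}; 8:rinaup {preposition}.
There are 64 candidate sequences in total.
The sequences that satisfy every rule: verb adjective preposition adjective preposition verb adjective preposition; verb adjective preposition preposition preposition verb adjective preposition; verb preposition preposition adjective preposition verb adjective preposition.
Count = 3.

3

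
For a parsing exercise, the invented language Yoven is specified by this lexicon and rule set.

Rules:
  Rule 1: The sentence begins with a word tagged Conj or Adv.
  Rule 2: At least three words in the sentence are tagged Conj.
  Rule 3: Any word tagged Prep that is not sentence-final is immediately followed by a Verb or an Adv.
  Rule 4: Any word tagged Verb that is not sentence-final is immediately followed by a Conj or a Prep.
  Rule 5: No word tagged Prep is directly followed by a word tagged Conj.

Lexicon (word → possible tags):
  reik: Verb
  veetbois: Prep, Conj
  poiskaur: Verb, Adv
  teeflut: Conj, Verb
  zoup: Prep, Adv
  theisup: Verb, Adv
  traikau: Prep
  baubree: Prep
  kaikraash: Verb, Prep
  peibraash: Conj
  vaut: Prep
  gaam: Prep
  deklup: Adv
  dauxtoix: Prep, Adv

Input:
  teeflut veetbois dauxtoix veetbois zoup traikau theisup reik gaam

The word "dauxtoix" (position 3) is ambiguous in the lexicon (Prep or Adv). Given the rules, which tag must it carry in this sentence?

Adv

Candidates per position — 1:teeflut {Conj,Verb}; 2:veetbois {Prep,Conj}; 3:dauxtoix {Prep,Adv}; 4:veetbois {Prep,Conj}; 5:zoup {Prep,Adv}; 6:traikau {Prep}; 7:theisup {Verb,Adv}; 8:reik {Verb}; 9:gaam {Prep}.
Position 1: tagging it Verb would leave rule 1 unsatisfiable, so it must be Conj.
Position 2: tagging it Prep would leave rule 2 unsatisfiable, so it must be Conj.
Position 3: tagging it Prep would leave rule 3 unsatisfiable, so it must be Adv.
Position 4: tagging it Prep would leave rule 2 unsatisfiable, so it must be Conj.
Position 5: tagging it Prep would leave rule 3 unsatisfiable, so it must be Adv.
Position 7: tagging it Verb would leave rule 4 unsatisfiable, so it must be Adv.
The only consistent sequence is: Conj Conj Adv Conj Adv Prep Adv Verb Prep.
Verifying each rule — rule 1 satisfied; rule 2 satisfied; rule 3 satisfied; rule 4 satisfied; rule 5 satisfied.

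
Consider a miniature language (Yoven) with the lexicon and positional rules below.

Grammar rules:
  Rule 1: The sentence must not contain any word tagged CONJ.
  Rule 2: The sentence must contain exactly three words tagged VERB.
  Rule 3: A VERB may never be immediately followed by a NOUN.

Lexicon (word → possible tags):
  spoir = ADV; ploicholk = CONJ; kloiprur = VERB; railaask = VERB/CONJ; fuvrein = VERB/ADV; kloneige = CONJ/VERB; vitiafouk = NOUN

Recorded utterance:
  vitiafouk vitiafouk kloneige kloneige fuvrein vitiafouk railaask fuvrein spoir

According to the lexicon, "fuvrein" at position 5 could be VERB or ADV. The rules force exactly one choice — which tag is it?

ADV

Candidates per position — 1:vitiafouk {NOUN}; 2:vitiafouk {NOUN}; 3:kloneige {CONJ,VERB}; 4:kloneige {CONJ,VERB}; 5:fuvrein {VERB,ADV}; 6:vitiafouk {NOUN}; 7:railaask {VERB,CONJ}; 8:fuvrein {VERB,ADV}; 9:spoir {ADV}.
Position 3: CONJ is ruled out by rule 1; that leaves VERB.
Position 4: CONJ is ruled out by rule 1; that leaves VERB.
Position 5: VERB is ruled out by rule 3; that leaves ADV.
Position 7: CONJ is ruled out by rule 1; that leaves VERB.
Position 8: VERB is ruled out by rule 2; that leaves ADV.
That leaves exactly one tagging: NOUN NOUN VERB VERB ADV NOUN VERB ADV ADV.
Rule-by-rule: rule 1 ok; rule 2 ok; rule 3 ok.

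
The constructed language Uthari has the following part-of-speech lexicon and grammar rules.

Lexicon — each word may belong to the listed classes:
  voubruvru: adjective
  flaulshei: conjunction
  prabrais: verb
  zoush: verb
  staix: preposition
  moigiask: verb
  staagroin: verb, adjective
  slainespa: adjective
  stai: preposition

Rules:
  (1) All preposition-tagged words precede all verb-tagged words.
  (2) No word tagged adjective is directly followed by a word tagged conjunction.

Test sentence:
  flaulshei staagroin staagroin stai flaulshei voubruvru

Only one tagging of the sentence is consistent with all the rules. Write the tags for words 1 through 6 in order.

conjunction adjective adjective preposition conjunction adjective

Candidates per position — 1:flaulshei {conjunction}; 2:staagroin {verb,adjective}; 3:staagroin {verb,adjective}; 4:stai {preposition}; 5:flaulshei {conjunction}; 6:voubruvru {adjective}.
Position 2: verb is ruled out by rule 1; that leaves adjective.
Position 3: verb is ruled out by rule 1; that leaves adjective.
So the tagging must be: conjunction adjective adjective preposition conjunction adjective.
Rule-by-rule: rule 1 satisfied; rule 2 satisfied.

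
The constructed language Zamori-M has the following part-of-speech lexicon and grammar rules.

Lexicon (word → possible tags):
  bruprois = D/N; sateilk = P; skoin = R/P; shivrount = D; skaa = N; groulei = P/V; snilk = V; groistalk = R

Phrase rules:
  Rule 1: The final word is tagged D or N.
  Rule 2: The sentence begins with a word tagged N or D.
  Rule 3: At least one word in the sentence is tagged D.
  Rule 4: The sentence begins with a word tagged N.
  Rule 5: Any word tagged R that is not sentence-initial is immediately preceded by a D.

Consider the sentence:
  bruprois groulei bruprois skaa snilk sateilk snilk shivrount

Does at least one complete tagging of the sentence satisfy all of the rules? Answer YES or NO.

YES

Candidates per position — 1:bruprois {D,N}; 2:groulei {P,V}; 3:bruprois {D,N}; 4:skaa {N}; 5:snilk {V}; 6:sateilk {P}; 7:snilk {V}; 8:shivrount {D}.
One satisfying assignment: N V N N V P V D.
Rule-by-rule: rule 1 holds; rule 2 holds; rule 3 holds; rule 4 holds; rule 5 holds.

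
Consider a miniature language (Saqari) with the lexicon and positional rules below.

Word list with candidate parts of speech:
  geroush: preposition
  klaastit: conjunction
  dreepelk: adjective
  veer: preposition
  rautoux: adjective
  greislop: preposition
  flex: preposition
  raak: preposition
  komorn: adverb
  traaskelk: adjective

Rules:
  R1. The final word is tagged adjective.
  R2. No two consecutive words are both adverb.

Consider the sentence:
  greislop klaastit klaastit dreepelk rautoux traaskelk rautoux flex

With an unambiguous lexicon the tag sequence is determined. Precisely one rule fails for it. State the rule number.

1

Fixed tagging: preposition conjunction conjunction adjective adjective adjective adjective preposition.
Rule check: R1 violated, R2 holds.
Only rule 1 fails.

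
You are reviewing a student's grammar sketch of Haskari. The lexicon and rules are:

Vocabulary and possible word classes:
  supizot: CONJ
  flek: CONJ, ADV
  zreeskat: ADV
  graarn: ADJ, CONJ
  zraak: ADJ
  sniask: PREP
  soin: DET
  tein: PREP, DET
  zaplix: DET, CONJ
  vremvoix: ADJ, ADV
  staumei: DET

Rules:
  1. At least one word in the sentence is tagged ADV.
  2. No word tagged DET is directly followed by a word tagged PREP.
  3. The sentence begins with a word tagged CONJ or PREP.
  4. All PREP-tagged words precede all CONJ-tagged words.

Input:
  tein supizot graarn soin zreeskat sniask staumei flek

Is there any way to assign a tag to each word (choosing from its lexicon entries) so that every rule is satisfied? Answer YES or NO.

Candidates per position — 1:tein {PREP,DET}; 2:supizot {CONJ}; 3:graarn {ADJ,CONJ}; 4:soin {DET}; 5:zreeskat {ADV}; 6:sniask {PREP}; 7:staumei {DET}; 8:flek {CONJ,ADV}.
Rule 4 cannot be satisfied by any choice of tags from the lexicon.
So there is no consistent tagging.

NO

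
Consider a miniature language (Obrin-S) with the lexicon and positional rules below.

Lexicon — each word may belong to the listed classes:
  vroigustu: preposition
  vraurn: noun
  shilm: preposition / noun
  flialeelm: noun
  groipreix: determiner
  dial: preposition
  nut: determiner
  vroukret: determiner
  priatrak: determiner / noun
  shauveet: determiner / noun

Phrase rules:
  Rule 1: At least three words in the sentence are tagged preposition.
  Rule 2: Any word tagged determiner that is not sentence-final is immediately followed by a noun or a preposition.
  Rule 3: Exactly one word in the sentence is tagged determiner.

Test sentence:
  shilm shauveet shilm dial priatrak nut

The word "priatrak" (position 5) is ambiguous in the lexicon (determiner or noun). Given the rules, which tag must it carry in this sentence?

noun

Candidates per position — 1:shilm {preposition,noun}; 2:shauveet {determiner,noun}; 3:shilm {preposition,noun}; 4:dial {preposition}; 5:priatrak {determiner,noun}; 6:nut {determiner}.
Position 1: noun is ruled out by rule 1; that leaves preposition.
Position 2: determiner is ruled out by rule 3; that leaves noun.
Position 3: noun is ruled out by rule 1; that leaves preposition.
Position 5: determiner is ruled out by rule 2; that leaves noun.
The unique satisfying tagging is: preposition noun preposition preposition noun determiner.
Check: rule 1 satisfied; rule 2 satisfied; rule 3 satisfied.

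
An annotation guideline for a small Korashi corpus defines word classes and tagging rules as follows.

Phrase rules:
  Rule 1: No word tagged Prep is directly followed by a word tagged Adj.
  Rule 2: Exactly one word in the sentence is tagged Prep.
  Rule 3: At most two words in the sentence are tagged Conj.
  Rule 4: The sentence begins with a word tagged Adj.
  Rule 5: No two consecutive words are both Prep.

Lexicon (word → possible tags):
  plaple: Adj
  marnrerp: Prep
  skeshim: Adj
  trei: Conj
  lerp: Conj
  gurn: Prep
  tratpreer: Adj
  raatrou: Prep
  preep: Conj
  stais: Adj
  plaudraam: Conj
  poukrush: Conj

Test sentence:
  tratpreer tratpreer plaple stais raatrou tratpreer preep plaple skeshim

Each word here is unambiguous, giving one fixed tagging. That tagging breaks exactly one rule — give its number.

1

Fixed tagging: Adj Adj Adj Adj Prep Adj Conj Adj Adj.
Checking each rule: R1 violated, R2 holds, R3 holds, R4 holds, R5 holds.
Only rule 1 fails.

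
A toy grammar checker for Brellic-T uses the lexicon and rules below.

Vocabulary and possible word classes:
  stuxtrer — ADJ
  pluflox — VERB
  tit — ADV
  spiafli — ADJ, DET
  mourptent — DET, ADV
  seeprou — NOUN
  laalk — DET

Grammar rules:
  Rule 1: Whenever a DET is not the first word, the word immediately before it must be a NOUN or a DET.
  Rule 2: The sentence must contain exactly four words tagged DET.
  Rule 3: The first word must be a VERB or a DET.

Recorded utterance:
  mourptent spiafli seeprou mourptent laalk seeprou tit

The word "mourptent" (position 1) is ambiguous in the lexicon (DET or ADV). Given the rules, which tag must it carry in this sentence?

DET

Candidates per position — 1:mourptent {DET,ADV}; 2:spiafli {ADJ,DET}; 3:seeprou {NOUN}; 4:mourptent {DET,ADV}; 5:laalk {DET}; 6:seeprou {NOUN}; 7:tit {ADV}.
Position 1: ADV is ruled out by rule 2; that leaves DET.
Position 2: ADJ is ruled out by rule 2; that leaves DET.
Position 4: ADV is ruled out by rule 1; that leaves DET.
The only consistent sequence is: DET DET NOUN DET DET NOUN ADV.
Verifying each rule — rule 1 ok; rule 2 ok; rule 3 ok.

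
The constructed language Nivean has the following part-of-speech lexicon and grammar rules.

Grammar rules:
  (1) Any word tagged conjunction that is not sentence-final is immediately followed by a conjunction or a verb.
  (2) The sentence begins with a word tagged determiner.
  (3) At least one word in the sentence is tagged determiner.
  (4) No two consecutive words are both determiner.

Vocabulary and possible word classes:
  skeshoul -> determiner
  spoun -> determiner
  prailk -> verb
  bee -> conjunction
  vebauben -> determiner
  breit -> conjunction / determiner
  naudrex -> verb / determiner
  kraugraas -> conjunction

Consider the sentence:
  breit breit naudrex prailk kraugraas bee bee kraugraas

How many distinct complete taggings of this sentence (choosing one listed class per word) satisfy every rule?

Candidates per position — 1:breit {conjunction,determiner}; 2:breit {conjunction,determiner}; 3:naudrex {verb,determiner}; 4:prailk {verb}; 5:kraugraas {conjunction}; 6:bee {conjunction}; 7:bee {conjunction}; 8:kraugraas {conjunction}.
There are 8 candidate sequences in total.
The sequences that satisfy every rule: determiner conjunction verb verb conjunction conjunction conjunction conjunction.
Count = 1.

1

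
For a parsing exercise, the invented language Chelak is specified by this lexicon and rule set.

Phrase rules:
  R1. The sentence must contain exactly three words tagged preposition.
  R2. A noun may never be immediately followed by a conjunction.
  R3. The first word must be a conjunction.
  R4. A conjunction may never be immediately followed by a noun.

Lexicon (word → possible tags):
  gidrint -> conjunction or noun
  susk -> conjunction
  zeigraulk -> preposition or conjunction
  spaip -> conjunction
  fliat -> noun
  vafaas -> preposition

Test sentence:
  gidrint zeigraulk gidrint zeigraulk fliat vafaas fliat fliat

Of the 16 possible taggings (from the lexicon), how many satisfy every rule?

Candidates per position — 1:gidrint {conjunction,noun}; 2:zeigraulk {preposition,conjunction}; 3:gidrint {conjunction,noun}; 4:zeigraulk {preposition,conjunction}; 5:fliat {noun}; 6:vafaas {preposition}; 7:fliat {noun}; 8:fliat {noun}.
There are 16 candidate sequences in total.
The sequences that satisfy every rule: conjunction preposition conjunction preposition noun preposition noun noun; conjunction preposition noun preposition noun preposition noun noun.
Count = 2.

2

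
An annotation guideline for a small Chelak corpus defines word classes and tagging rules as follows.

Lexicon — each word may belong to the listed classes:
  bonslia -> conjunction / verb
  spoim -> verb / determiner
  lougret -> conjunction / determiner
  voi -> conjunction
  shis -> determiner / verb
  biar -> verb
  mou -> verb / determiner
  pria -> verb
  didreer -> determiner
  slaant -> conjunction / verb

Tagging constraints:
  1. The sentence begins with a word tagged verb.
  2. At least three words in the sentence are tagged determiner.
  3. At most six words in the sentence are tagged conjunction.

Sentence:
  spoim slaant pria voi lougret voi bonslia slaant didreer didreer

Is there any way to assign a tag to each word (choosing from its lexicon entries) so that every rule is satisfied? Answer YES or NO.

Candidates per position — 1:spoim {verb,determiner}; 2:slaant {conjunction,verb}; 3:pria {verb}; 4:voi {conjunction}; 5:lougret {conjunction,determiner}; 6:voi {conjunction}; 7:bonslia {conjunction,verb}; 8:slaant {conjunction,verb}; 9:didreer {determiner}; 10:didreer {determiner}.
One satisfying assignment: verb verb verb conjunction determiner conjunction conjunction conjunction determiner determiner.
Rule-by-rule: rule 1 holds; rule 2 holds; rule 3 holds.

YES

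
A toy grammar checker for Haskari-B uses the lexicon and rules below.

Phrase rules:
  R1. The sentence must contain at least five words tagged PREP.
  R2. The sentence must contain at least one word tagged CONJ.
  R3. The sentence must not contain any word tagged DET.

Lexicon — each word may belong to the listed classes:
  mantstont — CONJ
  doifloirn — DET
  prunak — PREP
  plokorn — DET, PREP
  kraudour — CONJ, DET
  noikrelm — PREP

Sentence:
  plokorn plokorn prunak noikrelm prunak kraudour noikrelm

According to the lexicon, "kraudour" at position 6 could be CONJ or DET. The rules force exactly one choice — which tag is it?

CONJ

Candidates per position — 1:plokorn {DET,PREP}; 2:plokorn {DET,PREP}; 3:prunak {PREP}; 4:noikrelm {PREP}; 5:prunak {PREP}; 6:kraudour {CONJ,DET}; 7:noikrelm {PREP}.
At position 1, choosing DET makes rule 3 impossible to satisfy; hence PREP.
At position 2, choosing DET makes rule 3 impossible to satisfy; hence PREP.
At position 6, choosing DET makes rule 2 impossible to satisfy; hence CONJ.
So the tagging must be: PREP PREP PREP PREP PREP CONJ PREP.
Verifying each rule — rule 1 holds; rule 2 holds; rule 3 holds.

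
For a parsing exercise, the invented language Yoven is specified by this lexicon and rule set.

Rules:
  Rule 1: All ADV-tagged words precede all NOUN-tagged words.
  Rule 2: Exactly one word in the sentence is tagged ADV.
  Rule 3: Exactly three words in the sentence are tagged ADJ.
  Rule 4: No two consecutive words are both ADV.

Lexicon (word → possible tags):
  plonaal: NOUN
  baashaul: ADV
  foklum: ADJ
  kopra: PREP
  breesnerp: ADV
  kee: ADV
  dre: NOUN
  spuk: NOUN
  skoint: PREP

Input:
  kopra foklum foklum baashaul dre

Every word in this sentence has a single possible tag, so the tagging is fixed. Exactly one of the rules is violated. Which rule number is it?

Fixed tagging: PREP ADJ ADJ ADV NOUN.
Rule check: R1 holds, R2 holds, R3 violated, R4 holds.
Only rule 3 fails.

3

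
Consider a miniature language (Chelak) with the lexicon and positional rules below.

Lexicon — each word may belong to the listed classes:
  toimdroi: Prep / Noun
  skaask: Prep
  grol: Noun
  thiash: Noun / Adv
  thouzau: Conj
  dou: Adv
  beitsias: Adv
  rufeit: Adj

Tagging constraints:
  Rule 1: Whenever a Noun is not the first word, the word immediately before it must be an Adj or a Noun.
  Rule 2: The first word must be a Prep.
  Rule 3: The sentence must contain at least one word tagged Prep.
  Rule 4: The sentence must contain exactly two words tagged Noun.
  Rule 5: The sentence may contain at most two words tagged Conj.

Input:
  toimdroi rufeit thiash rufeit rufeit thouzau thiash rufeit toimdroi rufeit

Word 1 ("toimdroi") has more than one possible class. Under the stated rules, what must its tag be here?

Prep

Candidates per position — 1:toimdroi {Prep,Noun}; 2:rufeit {Adj}; 3:thiash {Noun,Adv}; 4:rufeit {Adj}; 5:rufeit {Adj}; 6:thouzau {Conj}; 7:thiash {Noun,Adv}; 8:rufeit {Adj}; 9:toimdroi {Prep,Noun}; 10:rufeit {Adj}.
Position 1: Noun is ruled out by rule 2; that leaves Prep.
Position 7: Noun is ruled out by rule 1; that leaves Adv.
Position 9: Prep is ruled out by rule 4; that leaves Noun.
Position 3: Adv is ruled out by rule 4; that leaves Noun.
The only consistent sequence is: Prep Adj Noun Adj Adj Conj Adv Adj Noun Adj.
Verifying each rule — rule 1 ok; rule 2 ok; rule 3 ok; rule 4 ok; rule 5 ok.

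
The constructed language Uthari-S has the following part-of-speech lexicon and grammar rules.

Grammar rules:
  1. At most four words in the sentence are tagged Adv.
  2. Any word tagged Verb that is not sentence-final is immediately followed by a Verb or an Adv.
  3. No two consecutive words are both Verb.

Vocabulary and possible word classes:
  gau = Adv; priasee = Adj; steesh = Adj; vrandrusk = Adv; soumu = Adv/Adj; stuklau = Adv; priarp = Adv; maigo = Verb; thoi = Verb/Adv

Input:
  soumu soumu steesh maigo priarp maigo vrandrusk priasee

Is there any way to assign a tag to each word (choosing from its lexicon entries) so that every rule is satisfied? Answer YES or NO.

YES

Candidates per position — 1:soumu {Adv,Adj}; 2:soumu {Adv,Adj}; 3:steesh {Adj}; 4:maigo {Verb}; 5:priarp {Adv}; 6:maigo {Verb}; 7:vrandrusk {Adv}; 8:priasee {Adj}.
One satisfying assignment: Adv Adj Adj Verb Adv Verb Adv Adj.
Checking: rule 1 ✓; rule 2 ✓; rule 3 ✓.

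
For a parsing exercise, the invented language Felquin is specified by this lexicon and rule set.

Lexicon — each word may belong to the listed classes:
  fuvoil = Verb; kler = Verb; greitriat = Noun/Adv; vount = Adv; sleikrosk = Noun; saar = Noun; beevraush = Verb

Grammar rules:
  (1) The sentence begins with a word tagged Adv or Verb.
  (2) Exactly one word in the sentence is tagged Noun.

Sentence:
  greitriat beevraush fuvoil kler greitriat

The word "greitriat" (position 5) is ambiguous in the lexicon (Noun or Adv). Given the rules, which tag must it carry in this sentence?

Candidates per position — 1:greitriat {Noun,Adv}; 2:beevraush {Verb}; 3:fuvoil {Verb}; 4:kler {Verb}; 5:greitriat {Noun,Adv}.
If word 1 were Noun, no tagging could satisfy rule 1; so word 1 is Adv.
If word 5 were Adv, no tagging could satisfy rule 2; so word 5 is Noun.
The unique satisfying tagging is: Adv Verb Verb Verb Noun.
Checking: rule 1 ok; rule 2 ok.

Noun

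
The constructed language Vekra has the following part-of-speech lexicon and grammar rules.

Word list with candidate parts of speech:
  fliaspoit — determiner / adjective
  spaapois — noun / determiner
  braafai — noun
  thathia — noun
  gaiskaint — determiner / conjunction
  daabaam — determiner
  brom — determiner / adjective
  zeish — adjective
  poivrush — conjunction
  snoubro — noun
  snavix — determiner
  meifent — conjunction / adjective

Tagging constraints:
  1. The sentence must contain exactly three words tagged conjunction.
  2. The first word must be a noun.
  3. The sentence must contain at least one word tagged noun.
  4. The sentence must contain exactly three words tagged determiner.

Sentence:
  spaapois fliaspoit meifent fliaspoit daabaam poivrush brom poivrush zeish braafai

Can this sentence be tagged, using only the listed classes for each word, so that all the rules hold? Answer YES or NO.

YES

Candidates per position — 1:spaapois {noun,determiner}; 2:fliaspoit {determiner,adjective}; 3:meifent {conjunction,adjective}; 4:fliaspoit {determiner,adjective}; 5:daabaam {determiner}; 6:poivrush {conjunction}; 7:brom {determiner,adjective}; 8:poivrush {conjunction}; 9:zeish {adjective}; 10:braafai {noun}.
One satisfying assignment: noun adjective conjunction determiner determiner conjunction determiner conjunction adjective noun.
Verifying each rule — rule 1 ✓; rule 2 ✓; rule 3 ✓; rule 4 ✓.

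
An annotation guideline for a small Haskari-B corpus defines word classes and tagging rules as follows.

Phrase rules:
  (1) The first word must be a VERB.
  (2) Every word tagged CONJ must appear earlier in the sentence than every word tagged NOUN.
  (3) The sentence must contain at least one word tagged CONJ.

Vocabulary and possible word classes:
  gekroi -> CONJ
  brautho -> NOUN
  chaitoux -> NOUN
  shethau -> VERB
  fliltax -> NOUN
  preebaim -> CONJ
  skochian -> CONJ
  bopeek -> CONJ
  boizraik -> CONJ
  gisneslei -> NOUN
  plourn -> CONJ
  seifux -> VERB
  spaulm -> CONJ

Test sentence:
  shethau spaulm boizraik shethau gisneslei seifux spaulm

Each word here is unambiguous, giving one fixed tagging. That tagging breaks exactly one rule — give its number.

2

Fixed tagging: VERB CONJ CONJ VERB NOUN VERB CONJ.
Rule check: R1 ok, R2 fails, R3 ok.
Only rule 2 fails.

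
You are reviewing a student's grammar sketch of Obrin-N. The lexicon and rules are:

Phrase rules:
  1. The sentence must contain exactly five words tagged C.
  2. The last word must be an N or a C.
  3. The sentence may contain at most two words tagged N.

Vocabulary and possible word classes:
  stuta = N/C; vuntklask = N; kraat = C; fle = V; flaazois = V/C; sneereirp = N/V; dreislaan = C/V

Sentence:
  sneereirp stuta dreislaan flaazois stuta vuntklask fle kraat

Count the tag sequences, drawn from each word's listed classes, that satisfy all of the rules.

2

Candidates per position — 1:sneereirp {N,V}; 2:stuta {N,C}; 3:dreislaan {C,V}; 4:flaazois {V,C}; 5:stuta {N,C}; 6:vuntklask {N}; 7:fle {V}; 8:kraat {C}.
There are 32 candidate sequences in total.
The sequences that satisfy every rule: N C C C C N V C; V C C C C N V C.
Count = 2.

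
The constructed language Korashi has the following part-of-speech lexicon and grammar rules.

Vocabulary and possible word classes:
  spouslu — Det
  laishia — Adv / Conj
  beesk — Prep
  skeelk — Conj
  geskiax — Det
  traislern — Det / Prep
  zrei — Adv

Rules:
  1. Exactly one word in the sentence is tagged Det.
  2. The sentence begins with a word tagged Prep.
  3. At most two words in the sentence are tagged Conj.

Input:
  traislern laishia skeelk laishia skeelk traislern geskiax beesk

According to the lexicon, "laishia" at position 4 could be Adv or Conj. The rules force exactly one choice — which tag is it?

Adv

Candidates per position — 1:traislern {Det,Prep}; 2:laishia {Adv,Conj}; 3:skeelk {Conj}; 4:laishia {Adv,Conj}; 5:skeelk {Conj}; 6:traislern {Det,Prep}; 7:geskiax {Det}; 8:beesk {Prep}.
Position 1: tagging it Det would leave rule 1 unsatisfiable, so it must be Prep.
Position 2: tagging it Conj would leave rule 3 unsatisfiable, so it must be Adv.
Position 4: tagging it Conj would leave rule 3 unsatisfiable, so it must be Adv.
Position 6: tagging it Det would leave rule 1 unsatisfiable, so it must be Prep.
So the tagging must be: Prep Adv Conj Adv Conj Prep Det Prep.
Checking: rule 1 ok; rule 2 ok; rule 3 ok.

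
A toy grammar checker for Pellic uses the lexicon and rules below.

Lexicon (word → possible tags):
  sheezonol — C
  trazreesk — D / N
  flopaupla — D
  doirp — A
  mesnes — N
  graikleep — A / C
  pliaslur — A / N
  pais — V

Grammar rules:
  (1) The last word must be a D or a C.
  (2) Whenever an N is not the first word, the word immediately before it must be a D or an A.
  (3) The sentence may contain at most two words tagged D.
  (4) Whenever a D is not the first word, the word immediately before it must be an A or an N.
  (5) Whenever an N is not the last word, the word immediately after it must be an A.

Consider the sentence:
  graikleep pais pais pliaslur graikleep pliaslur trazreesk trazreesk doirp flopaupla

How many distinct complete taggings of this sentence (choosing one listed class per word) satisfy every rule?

4

Candidates per position — 1:graikleep {A,C}; 2:pais {V}; 3:pais {V}; 4:pliaslur {A,N}; 5:graikleep {A,C}; 6:pliaslur {A,N}; 7:trazreesk {D,N}; 8:trazreesk {D,N}; 9:doirp {A}; 10:flopaupla {D}.
There are 64 candidate sequences in total.
The sequences that satisfy every rule: A V V A A A D N A D; A V V A C A D N A D; C V V A A A D N A D; C V V A C A D N A D.
Count = 4.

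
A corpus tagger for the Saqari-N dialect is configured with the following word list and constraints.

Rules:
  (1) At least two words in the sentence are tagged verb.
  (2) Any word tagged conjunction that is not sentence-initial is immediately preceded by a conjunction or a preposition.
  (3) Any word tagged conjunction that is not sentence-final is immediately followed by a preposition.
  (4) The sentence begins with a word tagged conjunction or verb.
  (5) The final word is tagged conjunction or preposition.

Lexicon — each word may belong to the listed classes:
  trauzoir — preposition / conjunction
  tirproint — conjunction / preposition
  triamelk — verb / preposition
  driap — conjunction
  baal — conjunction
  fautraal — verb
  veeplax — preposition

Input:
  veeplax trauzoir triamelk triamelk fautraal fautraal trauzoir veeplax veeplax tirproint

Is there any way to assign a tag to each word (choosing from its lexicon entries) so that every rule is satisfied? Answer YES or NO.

NO

Candidates per position — 1:veeplax {preposition}; 2:trauzoir {preposition,conjunction}; 3:triamelk {verb,preposition}; 4:triamelk {verb,preposition}; 5:fautraal {verb}; 6:fautraal {verb}; 7:trauzoir {preposition,conjunction}; 8:veeplax {preposition}; 9:veeplax {preposition}; 10:tirproint {conjunction,preposition}.
Rule 4 cannot be satisfied by any choice of tags from the lexicon.
So there is no consistent tagging.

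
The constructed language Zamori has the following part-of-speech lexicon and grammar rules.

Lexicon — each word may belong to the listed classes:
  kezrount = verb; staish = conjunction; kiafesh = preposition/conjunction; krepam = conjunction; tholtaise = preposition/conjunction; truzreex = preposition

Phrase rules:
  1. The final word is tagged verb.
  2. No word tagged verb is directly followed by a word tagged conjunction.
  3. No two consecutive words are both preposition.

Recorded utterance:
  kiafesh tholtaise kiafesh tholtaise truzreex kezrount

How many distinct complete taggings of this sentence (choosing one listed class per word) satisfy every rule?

Candidates per position — 1:kiafesh {preposition,conjunction}; 2:tholtaise {preposition,conjunction}; 3:kiafesh {preposition,conjunction}; 4:tholtaise {preposition,conjunction}; 5:truzreex {preposition}; 6:kezrount {verb}.
There are 16 candidate sequences in total.
The sequences that satisfy every rule: preposition conjunction preposition conjunction preposition verb; preposition conjunction conjunction conjunction preposition verb; conjunction preposition conjunction conjunction preposition verb; conjunction conjunction preposition conjunction preposition verb; conjunction conjunction conjunction conjunction preposition verb.
Count = 5.

5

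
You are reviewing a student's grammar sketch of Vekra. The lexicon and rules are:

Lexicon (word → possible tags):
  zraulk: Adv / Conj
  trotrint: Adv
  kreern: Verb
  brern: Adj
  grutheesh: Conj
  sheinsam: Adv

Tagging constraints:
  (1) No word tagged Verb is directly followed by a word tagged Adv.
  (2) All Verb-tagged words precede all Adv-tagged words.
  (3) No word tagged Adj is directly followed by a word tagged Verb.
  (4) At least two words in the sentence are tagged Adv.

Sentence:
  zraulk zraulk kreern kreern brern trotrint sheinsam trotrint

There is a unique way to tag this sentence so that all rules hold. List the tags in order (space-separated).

Conj Conj Verb Verb Adj Adv Adv Adv

Candidates per position — 1:zraulk {Adv,Conj}; 2:zraulk {Adv,Conj}; 3:kreern {Verb}; 4:kreern {Verb}; 5:brern {Adj}; 6:trotrint {Adv}; 7:sheinsam {Adv}; 8:trotrint {Adv}.
If word 1 were Adv, no tagging could satisfy rule 2; so word 1 is Conj.
If word 2 were Adv, no tagging could satisfy rule 2; so word 2 is Conj.
So the tagging must be: Conj Conj Verb Verb Adj Adv Adv Adv.
Verifying each rule — rule 1 ok; rule 2 ok; rule 3 ok; rule 4 ok.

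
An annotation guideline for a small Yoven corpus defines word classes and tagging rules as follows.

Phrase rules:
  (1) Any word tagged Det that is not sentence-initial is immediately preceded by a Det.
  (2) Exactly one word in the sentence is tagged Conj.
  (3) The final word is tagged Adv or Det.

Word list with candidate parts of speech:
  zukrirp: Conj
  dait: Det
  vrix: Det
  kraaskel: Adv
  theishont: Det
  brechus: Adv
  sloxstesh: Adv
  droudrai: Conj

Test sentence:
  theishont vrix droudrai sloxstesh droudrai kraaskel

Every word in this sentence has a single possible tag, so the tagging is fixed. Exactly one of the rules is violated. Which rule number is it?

Fixed tagging: Det Det Conj Adv Conj Adv.
Rule check: R1 pass, R2 fail, R3 pass.
Only rule 2 fails.

2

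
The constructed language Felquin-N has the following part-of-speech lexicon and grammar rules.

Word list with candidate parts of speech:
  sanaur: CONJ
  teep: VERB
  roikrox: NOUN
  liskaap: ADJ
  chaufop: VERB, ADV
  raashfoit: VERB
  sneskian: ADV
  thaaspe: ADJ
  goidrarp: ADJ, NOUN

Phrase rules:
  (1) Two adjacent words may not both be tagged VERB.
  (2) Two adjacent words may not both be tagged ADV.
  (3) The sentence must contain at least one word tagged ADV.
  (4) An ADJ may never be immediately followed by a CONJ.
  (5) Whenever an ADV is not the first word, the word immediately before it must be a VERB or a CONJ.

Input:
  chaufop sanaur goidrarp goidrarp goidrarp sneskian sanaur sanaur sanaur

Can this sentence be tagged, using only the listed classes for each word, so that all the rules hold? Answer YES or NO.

Candidates per position — 1:chaufop {VERB,ADV}; 2:sanaur {CONJ}; 3:goidrarp {ADJ,NOUN}; 4:goidrarp {ADJ,NOUN}; 5:goidrarp {ADJ,NOUN}; 6:sneskian {ADV}; 7:sanaur {CONJ}; 8:sanaur {CONJ}; 9:sanaur {CONJ}.
Rule 5 cannot be satisfied by any choice of tags from the lexicon.
So there is no consistent tagging.

NO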